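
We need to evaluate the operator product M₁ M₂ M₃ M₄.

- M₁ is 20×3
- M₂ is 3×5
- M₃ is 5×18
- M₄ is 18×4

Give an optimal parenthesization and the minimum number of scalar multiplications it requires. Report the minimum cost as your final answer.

Adjacent pairs: M₁M₂ = 20·3·5 = 300; M₂M₃ = 3·5·18 = 270; M₃M₄ = 5·18·4 = 360.
Length 3: M₁..M₃: k=1: 0+270+20·3·18=1350; k=2: 300+0+20·5·18=2100 → min 1350 | M₂..M₄: k=2: 0+360+3·5·4=420; k=3: 270+0+3·18·4=486 → min 420.
Length 4: M₁..M₄: k=1: 0+420+20·3·4=660; k=2: 300+360+20·5·4=1060; k=3: 1350+0+20·18·4=2790 → min 660.
Optimal parenthesization: (M₁ (M₂ (M₃ M₄))) with cost 660.

660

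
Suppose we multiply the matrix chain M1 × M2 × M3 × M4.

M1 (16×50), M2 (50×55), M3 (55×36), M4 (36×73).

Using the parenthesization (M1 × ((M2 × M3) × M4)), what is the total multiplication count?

(M2 × M3): 50×55 by 55×36 → 50×36, cost 50·55·36 = 99000
((M2 × M3) × M4): 50×36 by 36×73 → 50×73, cost 50·36·73 = 131400; cumulative 230400
(M1 × ((M2 × M3) × M4)): 16×50 by 50×73 → 16×73, cost 16·50·73 = 58400; cumulative 288800
Total: 288800 scalar multiplications.

288800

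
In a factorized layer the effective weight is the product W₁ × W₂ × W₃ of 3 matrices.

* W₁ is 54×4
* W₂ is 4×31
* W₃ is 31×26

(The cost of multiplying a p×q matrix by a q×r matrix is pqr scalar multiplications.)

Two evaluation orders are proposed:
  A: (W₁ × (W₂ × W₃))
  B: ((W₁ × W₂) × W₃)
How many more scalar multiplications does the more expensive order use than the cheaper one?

41380

Order A = (W₁ × (W₂ × W₃)): (W₂ × W₃): 4×31 by 31×26 → 4×26, cost 4·31·26 = 3224; (W₁ × (W₂ × W₃)): 54×4 by 4×26 → 54×26, cost 54·4·26 = 5616; cumulative 8840. Total 8840.
Order B = ((W₁ × W₂) × W₃): (W₁ × W₂): 54×4 by 4×31 → 54×31, cost 54·4·31 = 6696; ((W₁ × W₂) × W₃): 54×31 by 31×26 → 54×26, cost 54·31·26 = 43524; cumulative 50220. Total 50220.
Difference: |8840 − 50220| = 41380.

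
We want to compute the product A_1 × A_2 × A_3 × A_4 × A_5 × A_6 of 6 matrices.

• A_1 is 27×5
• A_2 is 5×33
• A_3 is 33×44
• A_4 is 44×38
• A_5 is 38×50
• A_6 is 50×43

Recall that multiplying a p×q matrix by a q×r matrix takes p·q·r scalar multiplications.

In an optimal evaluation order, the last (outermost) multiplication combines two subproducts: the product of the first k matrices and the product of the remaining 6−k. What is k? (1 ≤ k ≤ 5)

Adjacent pairs: A_1A_2 = 27·5·33 = 4455; A_2A_3 = 5·33·44 = 7260; A_3A_4 = 33·44·38 = 55176; A_4A_5 = 44·38·50 = 83600; A_5A_6 = 38·50·43 = 81700.
Length 3: A_1..A_3: k=1: 0+7260+27·5·44=13200; k=2: 4455+0+27·33·44=43659 → min 13200 | A_2..A_4: k=2: 0+55176+5·33·38=61446; k=3: 7260+0+5·44·38=15620 → min 15620 | A_3..A_5: k=3: 0+83600+33·44·50=156200; k=4: 55176+0+33·38·50=117876 → min 117876 | A_4..A_6: k=4: 0+81700+44·38·43=153596; k=5: 83600+0+44·50·43=178200 → min 153596.
Length 4: A_1..A_4: k=1: 0+15620+27·5·38=20750; k=2: 4455+55176+27·33·38=93489; k=3: 13200+0+27·44·38=58344 → min 20750 | A_2..A_5: k=2: 0+117876+5·33·50=126126; k=3: 7260+83600+5·44·50=101860; k=4: 15620+0+5·38·50=25120 → min 25120 | A_3..A_6: k=3: 0+153596+33·44·43=216032; k=4: 55176+81700+33·38·43=190798; k=5: 117876+0+33·50·43=188826 → min 188826.
Length 5: A_1..A_5: k=1: 0+25120+27·5·50=31870; k=2: 4455+117876+27·33·50=166881; k=3: 13200+83600+27·44·50=156200; k=4: 20750+0+27·38·50=72050 → min 31870 | A_2..A_6: k=2: 0+188826+5·33·43=195921; k=3: 7260+153596+5·44·43=170316; k=4: 15620+81700+5·38·43=105490; k=5: 25120+0+5·50·43=35870 → min 35870.
Top-level splits: k=1: (A_1..A_1)·(A_2..A_6) → 0+35870+27·5·43 = 41675; k=2: (A_1..A_2)·(A_3..A_6) → 4455+188826+27·33·43 = 231594; k=3: (A_1..A_3)·(A_4..A_6) → 13200+153596+27·44·43 = 217880; k=4: (A_1..A_4)·(A_5..A_6) → 20750+81700+27·38·43 = 146568; k=5: (A_1..A_5)·(A_6..A_6) → 31870+0+27·50·43 = 89920.
Best split is after A_1, i.e. k = 1.

1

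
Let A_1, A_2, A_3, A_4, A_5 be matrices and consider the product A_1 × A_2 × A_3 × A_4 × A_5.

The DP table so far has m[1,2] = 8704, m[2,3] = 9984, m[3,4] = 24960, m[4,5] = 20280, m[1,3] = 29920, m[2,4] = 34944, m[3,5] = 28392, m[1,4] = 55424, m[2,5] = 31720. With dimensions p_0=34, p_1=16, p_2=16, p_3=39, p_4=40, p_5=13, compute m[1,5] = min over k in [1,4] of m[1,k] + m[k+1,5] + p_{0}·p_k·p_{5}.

m[1,5] = min over k∈[1,4] of m[1,k]+m[k+1,5]+p_{0}·p_k·p_{5}.
k=1: 0 + 31720 + 34·16·13 = 38792; k=2: 8704 + 28392 + 34·16·13 = 44168; k=3: 29920 + 20280 + 34·39·13 = 67438; k=4: 55424 + 0 + 34·40·13 = 73104.
Minimum: 38792 at k=1.

38792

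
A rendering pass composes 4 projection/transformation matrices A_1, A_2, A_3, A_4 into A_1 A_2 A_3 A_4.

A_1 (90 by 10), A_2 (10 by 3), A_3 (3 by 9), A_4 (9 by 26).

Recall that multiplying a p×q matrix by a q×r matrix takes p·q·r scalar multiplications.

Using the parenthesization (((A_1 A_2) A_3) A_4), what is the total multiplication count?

26190

(A_1 A_2): 90×10 by 10×3 → 90×3, cost 90·10·3 = 2700
((A_1 A_2) A_3): 90×3 by 3×9 → 90×9, cost 90·3·9 = 2430; cumulative 5130
(((A_1 A_2) A_3) A_4): 90×9 by 9×26 → 90×26, cost 90·9·26 = 21060; cumulative 26190
Total: 26190 scalar multiplications.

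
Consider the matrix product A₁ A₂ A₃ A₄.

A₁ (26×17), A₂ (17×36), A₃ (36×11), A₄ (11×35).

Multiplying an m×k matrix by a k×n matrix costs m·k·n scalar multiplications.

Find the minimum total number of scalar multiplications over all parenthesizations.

Adjacent pairs: A₁A₂ = 26·17·36 = 15912; A₂A₃ = 17·36·11 = 6732; A₃A₄ = 36·11·35 = 13860.
Length 3: A₁..A₃: k=1: 0+6732+26·17·11=11594; k=2: 15912+0+26·36·11=26208 → min 11594 | A₂..A₄: k=2: 0+13860+17·36·35=35280; k=3: 6732+0+17·11·35=13277 → min 13277.
Length 4: A₁..A₄: k=1: 0+13277+26·17·35=28747; k=2: 15912+13860+26·36·35=62532; k=3: 11594+0+26·11·35=21604 → min 21604.
Optimal order: ((A₁ (A₂ A₃)) A₄) with cost 21604.

21604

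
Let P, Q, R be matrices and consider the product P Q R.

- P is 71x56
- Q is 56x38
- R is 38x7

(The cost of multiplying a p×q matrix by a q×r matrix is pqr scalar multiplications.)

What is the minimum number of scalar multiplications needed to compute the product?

Order (P (Q R)): (Q R): 56×38 by 38×7 → 56×7, cost 56·38·7 = 14896; (P (Q R)): 71×56 by 56×7 → 71×7, cost 71·56·7 = 27832; cumulative 42728. Total 42728.
Order ((P Q) R): (P Q): 71×56 by 56×38 → 71×38, cost 71·56·38 = 151088; ((P Q) R): 71×38 by 38×7 → 71×7, cost 71·38·7 = 18886; cumulative 169974. Total 169974.
Minimum: 42728.

42728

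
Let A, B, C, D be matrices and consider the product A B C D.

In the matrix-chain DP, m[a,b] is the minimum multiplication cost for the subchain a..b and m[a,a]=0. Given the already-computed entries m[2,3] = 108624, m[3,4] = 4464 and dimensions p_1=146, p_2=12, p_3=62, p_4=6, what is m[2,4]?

m[2,4] = min over k∈[2,3] of m[2,k]+m[k+1,4]+p_{1}·p_k·p_{4}.
k=2: 0 + 4464 + 146·12·6 = 14976; k=3: 108624 + 0 + 146·62·6 = 162936.
Minimum: 14976 at k=2.

14976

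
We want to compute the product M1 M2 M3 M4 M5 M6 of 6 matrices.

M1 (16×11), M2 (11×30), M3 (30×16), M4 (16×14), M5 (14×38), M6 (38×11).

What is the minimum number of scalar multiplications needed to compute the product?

17226

Adjacent pairs: M1M2 = 16·11·30 = 5280; M2M3 = 11·30·16 = 5280; M3M4 = 30·16·14 = 6720; M4M5 = 16·14·38 = 8512; M5M6 = 14·38·11 = 5852.
Length 3: M1..M3: k=1: 0+5280+16·11·16=8096; k=2: 5280+0+16·30·16=12960 → min 8096 | M2..M4: k=2: 0+6720+11·30·14=11340; k=3: 5280+0+11·16·14=7744 → min 7744 | M3..M5: k=3: 0+8512+30·16·38=26752; k=4: 6720+0+30·14·38=22680 → min 22680 | M4..M6: k=4: 0+5852+16·14·11=8316; k=5: 8512+0+16·38·11=15200 → min 8316.
Length 4: M1..M4: k=1: 0+7744+16·11·14=10208; k=2: 5280+6720+16·30·14=18720; k=3: 8096+0+16·16·14=11680 → min 10208 | M2..M5: k=2: 0+22680+11·30·38=35220; k=3: 5280+8512+11·16·38=20480; k=4: 7744+0+11·14·38=13596 → min 13596 | M3..M6: k=3: 0+8316+30·16·11=13596; k=4: 6720+5852+30·14·11=17192; k=5: 22680+0+30·38·11=35220 → min 13596.
Length 5: M1..M5: k=1: 0+13596+16·11·38=20284; k=2: 5280+22680+16·30·38=46200; k=3: 8096+8512+16·16·38=26336; k=4: 10208+0+16·14·38=18720 → min 18720 | M2..M6: k=2: 0+13596+11·30·11=17226; k=3: 5280+8316+11·16·11=15532; k=4: 7744+5852+11·14·11=15290; k=5: 13596+0+11·38·11=18194 → min 15290.
Length 6: M1..M6: k=1: 0+15290+16·11·11=17226; k=2: 5280+13596+16·30·11=24156; k=3: 8096+8316+16·16·11=19228; k=4: 10208+5852+16·14·11=18524; k=5: 18720+0+16·38·11=25408 → min 17226.
Optimal order: (M1 (((M2 M3) M4) (M5 M6))) with cost 17226.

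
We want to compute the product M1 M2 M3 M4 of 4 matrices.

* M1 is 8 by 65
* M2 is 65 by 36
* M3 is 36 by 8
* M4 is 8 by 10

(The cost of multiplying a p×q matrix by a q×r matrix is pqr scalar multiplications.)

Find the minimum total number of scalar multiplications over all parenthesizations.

Adjacent pairs: M1M2 = 8·65·36 = 18720; M2M3 = 65·36·8 = 18720; M3M4 = 36·8·10 = 2880.
Length 3: M1..M3: k=1: 0+18720+8·65·8=22880; k=2: 18720+0+8·36·8=21024 → min 21024 | M2..M4: k=2: 0+2880+65·36·10=26280; k=3: 18720+0+65·8·10=23920 → min 23920.
Length 4: M1..M4: k=1: 0+23920+8·65·10=29120; k=2: 18720+2880+8·36·10=24480; k=3: 21024+0+8·8·10=21664 → min 21664.
Optimal order: (((M1 M2) M3) M4) with cost 21664.

21664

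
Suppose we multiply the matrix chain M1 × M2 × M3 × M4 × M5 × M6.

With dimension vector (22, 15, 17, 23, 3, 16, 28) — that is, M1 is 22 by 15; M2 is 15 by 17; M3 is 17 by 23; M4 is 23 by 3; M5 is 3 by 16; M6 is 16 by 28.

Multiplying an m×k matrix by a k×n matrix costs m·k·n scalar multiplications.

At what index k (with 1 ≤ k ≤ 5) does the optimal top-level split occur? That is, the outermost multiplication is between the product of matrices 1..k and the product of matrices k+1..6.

4

Adjacent pairs: M1M2 = 22·15·17 = 5610; M2M3 = 15·17·23 = 5865; M3M4 = 17·23·3 = 1173; M4M5 = 23·3·16 = 1104; M5M6 = 3·16·28 = 1344.
Length 3: M1..M3: k=1: 0+5865+22·15·23=13455; k=2: 5610+0+22·17·23=14212 → min 13455 | M2..M4: k=2: 0+1173+15·17·3=1938; k=3: 5865+0+15·23·3=6900 → min 1938 | M3..M5: k=3: 0+1104+17·23·16=7360; k=4: 1173+0+17·3·16=1989 → min 1989 | M4..M6: k=4: 0+1344+23·3·28=3276; k=5: 1104+0+23·16·28=11408 → min 3276.
Length 4: M1..M4: k=1: 0+1938+22·15·3=2928; k=2: 5610+1173+22·17·3=7905; k=3: 13455+0+22·23·3=14973 → min 2928 | M2..M5: k=2: 0+1989+15·17·16=6069; k=3: 5865+1104+15·23·16=12489; k=4: 1938+0+15·3·16=2658 → min 2658 | M3..M6: k=3: 0+3276+17·23·28=14224; k=4: 1173+1344+17·3·28=3945; k=5: 1989+0+17·16·28=9605 → min 3945.
Length 5: M1..M5: k=1: 0+2658+22·15·16=7938; k=2: 5610+1989+22·17·16=13583; k=3: 13455+1104+22·23·16=22655; k=4: 2928+0+22·3·16=3984 → min 3984 | M2..M6: k=2: 0+3945+15·17·28=11085; k=3: 5865+3276+15·23·28=18801; k=4: 1938+1344+15·3·28=4542; k=5: 2658+0+15·16·28=9378 → min 4542.
Top-level splits: k=1: (M1..M1)·(M2..M6) → 0+4542+22·15·28 = 13782; k=2: (M1..M2)·(M3..M6) → 5610+3945+22·17·28 = 20027; k=3: (M1..M3)·(M4..M6) → 13455+3276+22·23·28 = 30899; k=4: (M1..M4)·(M5..M6) → 2928+1344+22·3·28 = 6120; k=5: (M1..M5)·(M6..M6) → 3984+0+22·16·28 = 13840.
Best split is after M4, i.e. k = 4.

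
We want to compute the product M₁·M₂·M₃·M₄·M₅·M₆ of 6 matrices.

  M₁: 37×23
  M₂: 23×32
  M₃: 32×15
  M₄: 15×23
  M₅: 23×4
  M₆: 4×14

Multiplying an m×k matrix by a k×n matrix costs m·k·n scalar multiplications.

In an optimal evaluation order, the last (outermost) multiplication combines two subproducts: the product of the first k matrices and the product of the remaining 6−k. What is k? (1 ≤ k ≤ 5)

5

Adjacent pairs: M₁M₂ = 37·23·32 = 27232; M₂M₃ = 23·32·15 = 11040; M₃M₄ = 32·15·23 = 11040; M₄M₅ = 15·23·4 = 1380; M₅M₆ = 23·4·14 = 1288.
Length 3: M₁..M₃: k=1: 0+11040+37·23·15=23805; k=2: 27232+0+37·32·15=44992 → min 23805 | M₂..M₄: k=2: 0+11040+23·32·23=27968; k=3: 11040+0+23·15·23=18975 → min 18975 | M₃..M₅: k=3: 0+1380+32·15·4=3300; k=4: 11040+0+32·23·4=13984 → min 3300 | M₄..M₆: k=4: 0+1288+15·23·14=6118; k=5: 1380+0+15·4·14=2220 → min 2220.
Length 4: M₁..M₄: k=1: 0+18975+37·23·23=38548; k=2: 27232+11040+37·32·23=65504; k=3: 23805+0+37·15·23=36570 → min 36570 | M₂..M₅: k=2: 0+3300+23·32·4=6244; k=3: 11040+1380+23·15·4=13800; k=4: 18975+0+23·23·4=21091 → min 6244 | M₃..M₆: k=3: 0+2220+32·15·14=8940; k=4: 11040+1288+32·23·14=22632; k=5: 3300+0+32·4·14=5092 → min 5092.
Length 5: M₁..M₅: k=1: 0+6244+37·23·4=9648; k=2: 27232+3300+37·32·4=35268; k=3: 23805+1380+37·15·4=27405; k=4: 36570+0+37·23·4=39974 → min 9648 | M₂..M₆: k=2: 0+5092+23·32·14=15396; k=3: 11040+2220+23·15·14=18090; k=4: 18975+1288+23·23·14=27669; k=5: 6244+0+23·4·14=7532 → min 7532.
Top-level splits: k=1: (M₁..M₁)·(M₂..M₆) → 0+7532+37·23·14 = 19446; k=2: (M₁..M₂)·(M₃..M₆) → 27232+5092+37·32·14 = 48900; k=3: (M₁..M₃)·(M₄..M₆) → 23805+2220+37·15·14 = 33795; k=4: (M₁..M₄)·(M₅..M₆) → 36570+1288+37·23·14 = 49772; k=5: (M₁..M₅)·(M₆..M₆) → 9648+0+37·4·14 = 11720.
Best split is after M₅, i.e. k = 5.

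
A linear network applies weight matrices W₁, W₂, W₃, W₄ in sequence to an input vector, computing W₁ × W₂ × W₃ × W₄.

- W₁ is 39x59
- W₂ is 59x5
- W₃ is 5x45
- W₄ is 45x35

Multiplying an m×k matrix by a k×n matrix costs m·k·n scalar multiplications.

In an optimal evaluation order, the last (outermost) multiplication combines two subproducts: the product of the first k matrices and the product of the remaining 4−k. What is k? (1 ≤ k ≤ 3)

Adjacent pairs: W₁W₂ = 39·59·5 = 11505; W₂W₃ = 59·5·45 = 13275; W₃W₄ = 5·45·35 = 7875.
Length 3: W₁..W₃: k=1: 0+13275+39·59·45=116820; k=2: 11505+0+39·5·45=20280 → min 20280 | W₂..W₄: k=2: 0+7875+59·5·35=18200; k=3: 13275+0+59·45·35=106200 → min 18200.
Top-level splits: k=1: (W₁..W₁)·(W₂..W₄) → 0+18200+39·59·35 = 98735; k=2: (W₁..W₂)·(W₃..W₄) → 11505+7875+39·5·35 = 26205; k=3: (W₁..W₃)·(W₄..W₄) → 20280+0+39·45·35 = 81705.
Best split is after W₂, i.e. k = 2.

2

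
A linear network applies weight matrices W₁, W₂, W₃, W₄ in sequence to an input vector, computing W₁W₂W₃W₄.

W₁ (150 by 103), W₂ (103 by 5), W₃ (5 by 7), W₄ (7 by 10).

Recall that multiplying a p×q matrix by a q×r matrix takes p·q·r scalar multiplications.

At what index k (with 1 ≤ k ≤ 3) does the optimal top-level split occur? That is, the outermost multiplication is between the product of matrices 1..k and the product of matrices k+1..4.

2

Adjacent pairs: W₁W₂ = 150·103·5 = 77250; W₂W₃ = 103·5·7 = 3605; W₃W₄ = 5·7·10 = 350.
Length 3: W₁..W₃: k=1: 0+3605+150·103·7=111755; k=2: 77250+0+150·5·7=82500 → min 82500 | W₂..W₄: k=2: 0+350+103·5·10=5500; k=3: 3605+0+103·7·10=10815 → min 5500.
Top-level splits: k=1: (W₁..W₁)·(W₂..W₄) → 0+5500+150·103·10 = 160000; k=2: (W₁..W₂)·(W₃..W₄) → 77250+350+150·5·10 = 85100; k=3: (W₁..W₃)·(W₄..W₄) → 82500+0+150·7·10 = 93000.
Best split is after W₂, i.e. k = 2.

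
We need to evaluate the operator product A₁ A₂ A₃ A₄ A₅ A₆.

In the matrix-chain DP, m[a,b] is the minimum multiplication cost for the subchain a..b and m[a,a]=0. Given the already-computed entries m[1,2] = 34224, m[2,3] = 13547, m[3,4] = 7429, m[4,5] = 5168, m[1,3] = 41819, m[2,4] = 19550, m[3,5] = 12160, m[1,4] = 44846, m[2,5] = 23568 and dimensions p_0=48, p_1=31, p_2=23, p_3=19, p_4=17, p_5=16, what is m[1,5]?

m[1,5] = min over k∈[1,4] of m[1,k]+m[k+1,5]+p_{0}·p_k·p_{5}.
k=1: 0 + 23568 + 48·31·16 = 47376; k=2: 34224 + 12160 + 48·23·16 = 64048; k=3: 41819 + 5168 + 48·19·16 = 61579; k=4: 44846 + 0 + 48·17·16 = 57902.
Minimum: 47376 at k=1.

47376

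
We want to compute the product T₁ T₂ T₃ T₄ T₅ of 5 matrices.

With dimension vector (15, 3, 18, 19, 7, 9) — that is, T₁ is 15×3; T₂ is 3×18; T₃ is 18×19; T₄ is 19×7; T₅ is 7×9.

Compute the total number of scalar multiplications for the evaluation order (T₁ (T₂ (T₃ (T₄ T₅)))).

(T₄ T₅): 19×7 by 7×9 → 19×9, cost 19·7·9 = 1197
(T₃ (T₄ T₅)): 18×19 by 19×9 → 18×9, cost 18·19·9 = 3078; cumulative 4275
(T₂ (T₃ (T₄ T₅))): 3×18 by 18×9 → 3×9, cost 3·18·9 = 486; cumulative 4761
(T₁ (T₂ (T₃ (T₄ T₅)))): 15×3 by 3×9 → 15×9, cost 15·3·9 = 405; cumulative 5166
Total: 5166 scalar multiplications.

5166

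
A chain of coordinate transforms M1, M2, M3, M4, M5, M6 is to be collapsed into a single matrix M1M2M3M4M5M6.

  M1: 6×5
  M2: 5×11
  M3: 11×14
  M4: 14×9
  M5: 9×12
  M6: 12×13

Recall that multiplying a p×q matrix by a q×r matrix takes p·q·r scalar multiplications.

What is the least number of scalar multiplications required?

Adjacent pairs: M1M2 = 6·5·11 = 330; M2M3 = 5·11·14 = 770; M3M4 = 11·14·9 = 1386; M4M5 = 14·9·12 = 1512; M5M6 = 9·12·13 = 1404.
Length 3: M1..M3: k=1: 0+770+6·5·14=1190; k=2: 330+0+6·11·14=1254 → min 1190 | M2..M4: k=2: 0+1386+5·11·9=1881; k=3: 770+0+5·14·9=1400 → min 1400 | M3..M5: k=3: 0+1512+11·14·12=3360; k=4: 1386+0+11·9·12=2574 → min 2574 | M4..M6: k=4: 0+1404+14·9·13=3042; k=5: 1512+0+14·12·13=3696 → min 3042.
Length 4: M1..M4: k=1: 0+1400+6·5·9=1670; k=2: 330+1386+6·11·9=2310; k=3: 1190+0+6·14·9=1946 → min 1670 | M2..M5: k=2: 0+2574+5·11·12=3234; k=3: 770+1512+5·14·12=3122; k=4: 1400+0+5·9·12=1940 → min 1940 | M3..M6: k=3: 0+3042+11·14·13=5044; k=4: 1386+1404+11·9·13=4077; k=5: 2574+0+11·12·13=4290 → min 4077.
Length 5: M1..M5: k=1: 0+1940+6·5·12=2300; k=2: 330+2574+6·11·12=3696; k=3: 1190+1512+6·14·12=3710; k=4: 1670+0+6·9·12=2318 → min 2300 | M2..M6: k=2: 0+4077+5·11·13=4792; k=3: 770+3042+5·14·13=4722; k=4: 1400+1404+5·9·13=3389; k=5: 1940+0+5·12·13=2720 → min 2720.
Length 6: M1..M6: k=1: 0+2720+6·5·13=3110; k=2: 330+4077+6·11·13=5265; k=3: 1190+3042+6·14·13=5324; k=4: 1670+1404+6·9·13=3776; k=5: 2300+0+6·12·13=3236 → min 3110.
Optimal order: (M1((((M2M3)M4)M5)M6)) with cost 3110.

3110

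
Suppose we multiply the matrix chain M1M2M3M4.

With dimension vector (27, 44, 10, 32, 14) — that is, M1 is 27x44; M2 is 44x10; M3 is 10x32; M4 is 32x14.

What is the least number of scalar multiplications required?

20140

Adjacent pairs: M1M2 = 27·44·10 = 11880; M2M3 = 44·10·32 = 14080; M3M4 = 10·32·14 = 4480.
Length 3: M1..M3: k=1: 0+14080+27·44·32=52096; k=2: 11880+0+27·10·32=20520 → min 20520 | M2..M4: k=2: 0+4480+44·10·14=10640; k=3: 14080+0+44·32·14=33792 → min 10640.
Length 4: M1..M4: k=1: 0+10640+27·44·14=27272; k=2: 11880+4480+27·10·14=20140; k=3: 20520+0+27·32·14=32616 → min 20140.
Optimal order: ((M1M2)(M3M4)) with cost 20140.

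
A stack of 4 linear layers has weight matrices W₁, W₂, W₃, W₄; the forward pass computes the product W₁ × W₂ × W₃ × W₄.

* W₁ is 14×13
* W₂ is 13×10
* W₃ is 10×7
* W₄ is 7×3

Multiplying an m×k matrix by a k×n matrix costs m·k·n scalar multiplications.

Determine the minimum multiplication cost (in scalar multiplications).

1146

Adjacent pairs: W₁W₂ = 14·13·10 = 1820; W₂W₃ = 13·10·7 = 910; W₃W₄ = 10·7·3 = 210.
Length 3: W₁..W₃: k=1: 0+910+14·13·7=2184; k=2: 1820+0+14·10·7=2800 → min 2184 | W₂..W₄: k=2: 0+210+13·10·3=600; k=3: 910+0+13·7·3=1183 → min 600.
Length 4: W₁..W₄: k=1: 0+600+14·13·3=1146; k=2: 1820+210+14·10·3=2450; k=3: 2184+0+14·7·3=2478 → min 1146.
Optimal order: (W₁ × (W₂ × (W₃ × W₄))) with cost 1146.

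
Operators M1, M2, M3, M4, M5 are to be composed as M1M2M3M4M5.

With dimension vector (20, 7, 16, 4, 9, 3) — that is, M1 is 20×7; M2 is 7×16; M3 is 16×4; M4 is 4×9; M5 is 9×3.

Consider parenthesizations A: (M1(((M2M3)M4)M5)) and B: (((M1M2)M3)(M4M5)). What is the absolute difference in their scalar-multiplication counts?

2559

Order A = (M1(((M2M3)M4)M5)): (M2M3): 7×16 by 16×4 → 7×4, cost 7·16·4 = 448; ((M2M3)M4): 7×4 by 4×9 → 7×9, cost 7·4·9 = 252; cumulative 700; (((M2M3)M4)M5): 7×9 by 9×3 → 7×3, cost 7·9·3 = 189; cumulative 889; (M1(((M2M3)M4)M5)): 20×7 by 7×3 → 20×3, cost 20·7·3 = 420; cumulative 1309. Total 1309.
Order B = (((M1M2)M3)(M4M5)): (M1M2): 20×7 by 7×16 → 20×16, cost 20·7·16 = 2240; ((M1M2)M3): 20×16 by 16×4 → 20×4, cost 20·16·4 = 1280; cumulative 3520; (M4M5): 4×9 by 9×3 → 4×3, cost 4·9·3 = 108; (((M1M2)M3)(M4M5)): 20×4 by 4×3 → 20×3, cost 20·4·3 = 240; cumulative 3868. Total 3868.
Difference: |1309 − 3868| = 2559.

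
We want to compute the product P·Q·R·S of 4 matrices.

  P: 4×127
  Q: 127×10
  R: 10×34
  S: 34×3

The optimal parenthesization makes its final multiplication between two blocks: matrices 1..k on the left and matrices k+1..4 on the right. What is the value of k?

2

Adjacent pairs: PQ = 4·127·10 = 5080; QR = 127·10·34 = 43180; RS = 10·34·3 = 1020.
Length 3: P..R: k=1: 0+43180+4·127·34=60452; k=2: 5080+0+4·10·34=6440 → min 6440 | Q..S: k=2: 0+1020+127·10·3=4830; k=3: 43180+0+127·34·3=56134 → min 4830.
Top-level splits: k=1: (P..P)·(Q..S) → 0+4830+4·127·3 = 6354; k=2: (P..Q)·(R..S) → 5080+1020+4·10·3 = 6220; k=3: (P..R)·(S..S) → 6440+0+4·34·3 = 6848.
Best split is after Q, i.e. k = 2.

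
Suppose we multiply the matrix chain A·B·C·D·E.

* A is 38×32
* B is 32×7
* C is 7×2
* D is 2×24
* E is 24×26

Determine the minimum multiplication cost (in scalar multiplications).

6104

Adjacent pairs: AB = 38·32·7 = 8512; BC = 32·7·2 = 448; CD = 7·2·24 = 336; DE = 2·24·26 = 1248.
Length 3: A..C: k=1: 0+448+38·32·2=2880; k=2: 8512+0+38·7·2=9044 → min 2880 | B..D: k=2: 0+336+32·7·24=5712; k=3: 448+0+32·2·24=1984 → min 1984 | C..E: k=3: 0+1248+7·2·26=1612; k=4: 336+0+7·24·26=4704 → min 1612.
Length 4: A..D: k=1: 0+1984+38·32·24=31168; k=2: 8512+336+38·7·24=15232; k=3: 2880+0+38·2·24=4704 → min 4704 | B..E: k=2: 0+1612+32·7·26=7436; k=3: 448+1248+32·2·26=3360; k=4: 1984+0+32·24·26=21952 → min 3360.
Length 5: A..E: k=1: 0+3360+38·32·26=34976; k=2: 8512+1612+38·7·26=17040; k=3: 2880+1248+38·2·26=6104; k=4: 4704+0+38·24·26=28416 → min 6104.
Optimal order: ((A·(B·C))·(D·E)) with cost 6104.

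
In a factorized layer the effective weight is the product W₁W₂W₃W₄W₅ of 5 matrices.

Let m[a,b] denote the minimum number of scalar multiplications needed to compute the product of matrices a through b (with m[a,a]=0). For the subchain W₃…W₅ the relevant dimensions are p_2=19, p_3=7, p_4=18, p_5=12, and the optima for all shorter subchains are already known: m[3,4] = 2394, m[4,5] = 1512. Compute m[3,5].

m[3,5] = min over k∈[3,4] of m[3,k]+m[k+1,5]+p_{2}·p_k·p_{5}.
k=3: 0 + 1512 + 19·7·12 = 3108; k=4: 2394 + 0 + 19·18·12 = 6498.
Minimum: 3108 at k=3.

3108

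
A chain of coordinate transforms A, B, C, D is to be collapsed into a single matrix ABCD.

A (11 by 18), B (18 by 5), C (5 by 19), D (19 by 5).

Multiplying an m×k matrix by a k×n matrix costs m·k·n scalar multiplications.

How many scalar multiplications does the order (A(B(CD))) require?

(CD): 5×19 by 19×5 → 5×5, cost 5·19·5 = 475
(B(CD)): 18×5 by 5×5 → 18×5, cost 18·5·5 = 450; cumulative 925
(A(B(CD))): 11×18 by 18×5 → 11×5, cost 11·18·5 = 990; cumulative 1915
Total: 1915 scalar multiplications.

1915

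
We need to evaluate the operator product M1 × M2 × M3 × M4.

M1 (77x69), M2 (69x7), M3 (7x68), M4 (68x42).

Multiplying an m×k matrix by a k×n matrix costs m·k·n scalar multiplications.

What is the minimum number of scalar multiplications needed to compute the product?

Adjacent pairs: M1M2 = 77·69·7 = 37191; M2M3 = 69·7·68 = 32844; M3M4 = 7·68·42 = 19992.
Length 3: M1..M3: k=1: 0+32844+77·69·68=394128; k=2: 37191+0+77·7·68=73843 → min 73843 | M2..M4: k=2: 0+19992+69·7·42=40278; k=3: 32844+0+69·68·42=229908 → min 40278.
Length 4: M1..M4: k=1: 0+40278+77·69·42=263424; k=2: 37191+19992+77·7·42=79821; k=3: 73843+0+77·68·42=293755 → min 79821.
Optimal order: ((M1 × M2) × (M3 × M4)) with cost 79821.

79821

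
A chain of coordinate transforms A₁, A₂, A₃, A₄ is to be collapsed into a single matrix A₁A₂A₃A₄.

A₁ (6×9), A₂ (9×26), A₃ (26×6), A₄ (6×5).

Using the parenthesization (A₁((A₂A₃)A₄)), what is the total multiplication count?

1944

(A₂A₃): 9×26 by 26×6 → 9×6, cost 9·26·6 = 1404
((A₂A₃)A₄): 9×6 by 6×5 → 9×5, cost 9·6·5 = 270; cumulative 1674
(A₁((A₂A₃)A₄)): 6×9 by 9×5 → 6×5, cost 6·9·5 = 270; cumulative 1944
Total: 1944 scalar multiplications.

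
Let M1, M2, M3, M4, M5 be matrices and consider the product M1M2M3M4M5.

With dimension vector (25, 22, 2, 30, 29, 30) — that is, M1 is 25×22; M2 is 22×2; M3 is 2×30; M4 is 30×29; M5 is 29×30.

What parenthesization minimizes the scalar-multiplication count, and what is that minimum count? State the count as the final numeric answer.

Adjacent pairs: M1M2 = 25·22·2 = 1100; M2M3 = 22·2·30 = 1320; M3M4 = 2·30·29 = 1740; M4M5 = 30·29·30 = 26100.
Length 3: M1..M3: k=1: 0+1320+25·22·30=17820; k=2: 1100+0+25·2·30=2600 → min 2600 | M2..M4: k=2: 0+1740+22·2·29=3016; k=3: 1320+0+22·30·29=20460 → min 3016 | M3..M5: k=3: 0+26100+2·30·30=27900; k=4: 1740+0+2·29·30=3480 → min 3480.
Length 4: M1..M4: k=1: 0+3016+25·22·29=18966; k=2: 1100+1740+25·2·29=4290; k=3: 2600+0+25·30·29=24350 → min 4290 | M2..M5: k=2: 0+3480+22·2·30=4800; k=3: 1320+26100+22·30·30=47220; k=4: 3016+0+22·29·30=22156 → min 4800.
Length 5: M1..M5: k=1: 0+4800+25·22·30=21300; k=2: 1100+3480+25·2·30=6080; k=3: 2600+26100+25·30·30=51200; k=4: 4290+0+25·29·30=26040 → min 6080.
Optimal parenthesization: ((M1M2)((M3M4)M5)) with cost 6080.

6080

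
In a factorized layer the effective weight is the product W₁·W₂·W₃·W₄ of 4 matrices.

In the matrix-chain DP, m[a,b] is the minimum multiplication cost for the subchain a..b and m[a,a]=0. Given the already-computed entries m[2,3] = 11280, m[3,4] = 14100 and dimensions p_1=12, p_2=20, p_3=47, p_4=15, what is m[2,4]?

m[2,4] = min over k∈[2,3] of m[2,k]+m[k+1,4]+p_{1}·p_k·p_{4}.
k=2: 0 + 14100 + 12·20·15 = 17700; k=3: 11280 + 0 + 12·47·15 = 19740.
Minimum: 17700 at k=2.

17700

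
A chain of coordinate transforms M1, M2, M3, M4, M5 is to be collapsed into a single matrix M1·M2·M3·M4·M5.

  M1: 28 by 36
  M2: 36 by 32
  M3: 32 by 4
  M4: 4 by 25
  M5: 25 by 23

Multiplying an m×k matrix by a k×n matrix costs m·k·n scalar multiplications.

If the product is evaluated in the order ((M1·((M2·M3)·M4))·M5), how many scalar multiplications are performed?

(M2·M3): 36×32 by 32×4 → 36×4, cost 36·32·4 = 4608
((M2·M3)·M4): 36×4 by 4×25 → 36×25, cost 36·4·25 = 3600; cumulative 8208
(M1·((M2·M3)·M4)): 28×36 by 36×25 → 28×25, cost 28·36·25 = 25200; cumulative 33408
((M1·((M2·M3)·M4))·M5): 28×25 by 25×23 → 28×23, cost 28·25·23 = 16100; cumulative 49508
Total: 49508 scalar multiplications.

49508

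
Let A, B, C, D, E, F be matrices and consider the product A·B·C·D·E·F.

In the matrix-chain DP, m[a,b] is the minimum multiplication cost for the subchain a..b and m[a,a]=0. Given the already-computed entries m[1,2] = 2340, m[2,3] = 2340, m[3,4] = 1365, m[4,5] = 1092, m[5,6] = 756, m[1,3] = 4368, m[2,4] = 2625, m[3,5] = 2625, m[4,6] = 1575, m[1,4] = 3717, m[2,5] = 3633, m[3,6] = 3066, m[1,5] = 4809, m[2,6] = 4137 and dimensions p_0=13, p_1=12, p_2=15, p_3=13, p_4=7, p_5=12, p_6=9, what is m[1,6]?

5292

m[1,6] = min over k∈[1,5] of m[1,k]+m[k+1,6]+p_{0}·p_k·p_{6}.
k=1: 0 + 4137 + 13·12·9 = 5541; k=2: 2340 + 3066 + 13·15·9 = 7161; k=3: 4368 + 1575 + 13·13·9 = 7464; k=4: 3717 + 756 + 13·7·9 = 5292; k=5: 4809 + 0 + 13·12·9 = 6213.
Minimum: 5292 at k=4.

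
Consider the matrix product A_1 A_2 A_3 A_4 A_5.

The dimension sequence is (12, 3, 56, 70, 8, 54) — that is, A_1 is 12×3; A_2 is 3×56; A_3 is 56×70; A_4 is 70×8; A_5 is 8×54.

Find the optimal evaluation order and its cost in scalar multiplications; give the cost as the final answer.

16680

Adjacent pairs: A_1A_2 = 12·3·56 = 2016; A_2A_3 = 3·56·70 = 11760; A_3A_4 = 56·70·8 = 31360; A_4A_5 = 70·8·54 = 30240.
Length 3: A_1..A_3: k=1: 0+11760+12·3·70=14280; k=2: 2016+0+12·56·70=49056 → min 14280 | A_2..A_4: k=2: 0+31360+3·56·8=32704; k=3: 11760+0+3·70·8=13440 → min 13440 | A_3..A_5: k=3: 0+30240+56·70·54=241920; k=4: 31360+0+56·8·54=55552 → min 55552.
Length 4: A_1..A_4: k=1: 0+13440+12·3·8=13728; k=2: 2016+31360+12·56·8=38752; k=3: 14280+0+12·70·8=21000 → min 13728 | A_2..A_5: k=2: 0+55552+3·56·54=64624; k=3: 11760+30240+3·70·54=53340; k=4: 13440+0+3·8·54=14736 → min 14736.
Length 5: A_1..A_5: k=1: 0+14736+12·3·54=16680; k=2: 2016+55552+12·56·54=93856; k=3: 14280+30240+12·70·54=89880; k=4: 13728+0+12·8·54=18912 → min 16680.
Optimal parenthesization: (A_1 (((A_2 A_3) A_4) A_5)) with cost 16680.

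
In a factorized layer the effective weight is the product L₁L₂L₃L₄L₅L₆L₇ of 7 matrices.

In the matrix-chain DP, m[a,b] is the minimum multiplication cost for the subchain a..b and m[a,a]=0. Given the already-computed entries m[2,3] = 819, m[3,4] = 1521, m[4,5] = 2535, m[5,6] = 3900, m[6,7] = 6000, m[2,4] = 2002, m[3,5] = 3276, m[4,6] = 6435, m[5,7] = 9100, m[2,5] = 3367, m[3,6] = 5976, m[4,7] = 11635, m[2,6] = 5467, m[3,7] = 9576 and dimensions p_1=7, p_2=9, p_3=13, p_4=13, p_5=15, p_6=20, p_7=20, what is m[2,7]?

8267

m[2,7] = min over k∈[2,6] of m[2,k]+m[k+1,7]+p_{1}·p_k·p_{7}.
k=2: 0 + 9576 + 7·9·20 = 10836; k=3: 819 + 11635 + 7·13·20 = 14274; k=4: 2002 + 9100 + 7·13·20 = 12922; k=5: 3367 + 6000 + 7·15·20 = 11467; k=6: 5467 + 0 + 7·20·20 = 8267.
Minimum: 8267 at k=6.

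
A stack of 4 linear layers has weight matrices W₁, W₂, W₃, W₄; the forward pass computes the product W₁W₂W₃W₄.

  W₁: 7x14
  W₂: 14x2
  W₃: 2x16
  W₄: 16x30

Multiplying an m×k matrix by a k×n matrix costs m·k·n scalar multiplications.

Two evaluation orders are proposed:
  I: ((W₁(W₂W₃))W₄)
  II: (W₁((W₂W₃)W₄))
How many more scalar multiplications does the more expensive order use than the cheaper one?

Order I = ((W₁(W₂W₃))W₄): (W₂W₃): 14×2 by 2×16 → 14×16, cost 14·2·16 = 448; (W₁(W₂W₃)): 7×14 by 14×16 → 7×16, cost 7·14·16 = 1568; cumulative 2016; ((W₁(W₂W₃))W₄): 7×16 by 16×30 → 7×30, cost 7·16·30 = 3360; cumulative 5376. Total 5376.
Order II = (W₁((W₂W₃)W₄)): (W₂W₃): 14×2 by 2×16 → 14×16, cost 14·2·16 = 448; ((W₂W₃)W₄): 14×16 by 16×30 → 14×30, cost 14·16·30 = 6720; cumulative 7168; (W₁((W₂W₃)W₄)): 7×14 by 14×30 → 7×30, cost 7·14·30 = 2940; cumulative 10108. Total 10108.
Difference: |5376 − 10108| = 4732.

4732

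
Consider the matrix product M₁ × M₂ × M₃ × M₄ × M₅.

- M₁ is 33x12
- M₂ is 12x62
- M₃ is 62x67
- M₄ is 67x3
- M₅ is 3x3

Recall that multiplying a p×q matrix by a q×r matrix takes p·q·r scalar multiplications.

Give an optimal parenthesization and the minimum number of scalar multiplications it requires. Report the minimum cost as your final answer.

15990

Adjacent pairs: M₁M₂ = 33·12·62 = 24552; M₂M₃ = 12·62·67 = 49848; M₃M₄ = 62·67·3 = 12462; M₄M₅ = 67·3·3 = 603.
Length 3: M₁..M₃: k=1: 0+49848+33·12·67=76380; k=2: 24552+0+33·62·67=161634 → min 76380 | M₂..M₄: k=2: 0+12462+12·62·3=14694; k=3: 49848+0+12·67·3=52260 → min 14694 | M₃..M₅: k=3: 0+603+62·67·3=13065; k=4: 12462+0+62·3·3=13020 → min 13020.
Length 4: M₁..M₄: k=1: 0+14694+33·12·3=15882; k=2: 24552+12462+33·62·3=43152; k=3: 76380+0+33·67·3=83013 → min 15882 | M₂..M₅: k=2: 0+13020+12·62·3=15252; k=3: 49848+603+12·67·3=52863; k=4: 14694+0+12·3·3=14802 → min 14802.
Length 5: M₁..M₅: k=1: 0+14802+33·12·3=15990; k=2: 24552+13020+33·62·3=43710; k=3: 76380+603+33·67·3=83616; k=4: 15882+0+33·3·3=16179 → min 15990.
Optimal parenthesization: (M₁ × ((M₂ × (M₃ × M₄)) × M₅)) with cost 15990.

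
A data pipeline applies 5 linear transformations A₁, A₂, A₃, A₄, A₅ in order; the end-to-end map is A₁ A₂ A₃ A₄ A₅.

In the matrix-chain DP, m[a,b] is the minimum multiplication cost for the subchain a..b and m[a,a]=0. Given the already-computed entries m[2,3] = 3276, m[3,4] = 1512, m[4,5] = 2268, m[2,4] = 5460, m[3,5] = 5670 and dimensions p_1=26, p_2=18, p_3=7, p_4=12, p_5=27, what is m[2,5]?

10458

m[2,5] = min over k∈[2,4] of m[2,k]+m[k+1,5]+p_{1}·p_k·p_{5}.
k=2: 0 + 5670 + 26·18·27 = 18306; k=3: 3276 + 2268 + 26·7·27 = 10458; k=4: 5460 + 0 + 26·12·27 = 13884.
Minimum: 10458 at k=3.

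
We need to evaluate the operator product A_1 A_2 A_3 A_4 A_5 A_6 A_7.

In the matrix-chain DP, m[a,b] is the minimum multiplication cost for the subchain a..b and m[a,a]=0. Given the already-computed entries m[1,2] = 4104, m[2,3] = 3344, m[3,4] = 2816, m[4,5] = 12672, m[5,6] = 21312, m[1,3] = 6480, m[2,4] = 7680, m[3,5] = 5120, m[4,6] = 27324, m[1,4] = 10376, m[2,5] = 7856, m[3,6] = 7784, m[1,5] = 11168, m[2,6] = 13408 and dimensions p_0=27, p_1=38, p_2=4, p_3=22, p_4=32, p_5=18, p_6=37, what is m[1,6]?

15884

m[1,6] = min over k∈[1,5] of m[1,k]+m[k+1,6]+p_{0}·p_k·p_{6}.
k=1: 0 + 13408 + 27·38·37 = 51370; k=2: 4104 + 7784 + 27·4·37 = 15884; k=3: 6480 + 27324 + 27·22·37 = 55782; k=4: 10376 + 21312 + 27·32·37 = 63656; k=5: 11168 + 0 + 27·18·37 = 29150.
Minimum: 15884 at k=2.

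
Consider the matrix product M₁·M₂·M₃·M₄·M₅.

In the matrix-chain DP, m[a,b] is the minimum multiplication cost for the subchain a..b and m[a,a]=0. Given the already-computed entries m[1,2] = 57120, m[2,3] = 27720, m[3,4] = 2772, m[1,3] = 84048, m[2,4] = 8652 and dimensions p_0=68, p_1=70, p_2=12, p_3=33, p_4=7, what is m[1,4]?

41972

m[1,4] = min over k∈[1,3] of m[1,k]+m[k+1,4]+p_{0}·p_k·p_{4}.
k=1: 0 + 8652 + 68·70·7 = 41972; k=2: 57120 + 2772 + 68·12·7 = 65604; k=3: 84048 + 0 + 68·33·7 = 99756.
Minimum: 41972 at k=1.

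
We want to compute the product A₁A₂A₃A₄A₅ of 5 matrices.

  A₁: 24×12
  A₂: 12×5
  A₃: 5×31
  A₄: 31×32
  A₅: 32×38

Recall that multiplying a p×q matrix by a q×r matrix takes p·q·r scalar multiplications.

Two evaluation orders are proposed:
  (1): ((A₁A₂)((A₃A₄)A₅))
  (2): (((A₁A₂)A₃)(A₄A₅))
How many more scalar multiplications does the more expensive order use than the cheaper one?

54088

Order (1) = ((A₁A₂)((A₃A₄)A₅)): (A₁A₂): 24×12 by 12×5 → 24×5, cost 24·12·5 = 1440; (A₃A₄): 5×31 by 31×32 → 5×32, cost 5·31·32 = 4960; ((A₃A₄)A₅): 5×32 by 32×38 → 5×38, cost 5·32·38 = 6080; cumulative 11040; ((A₁A₂)((A₃A₄)A₅)): 24×5 by 5×38 → 24×38, cost 24·5·38 = 4560; cumulative 17040. Total 17040.
Order (2) = (((A₁A₂)A₃)(A₄A₅)): (A₁A₂): 24×12 by 12×5 → 24×5, cost 24·12·5 = 1440; ((A₁A₂)A₃): 24×5 by 5×31 → 24×31, cost 24·5·31 = 3720; cumulative 5160; (A₄A₅): 31×32 by 32×38 → 31×38, cost 31·32·38 = 37696; (((A₁A₂)A₃)(A₄A₅)): 24×31 by 31×38 → 24×38, cost 24·31·38 = 28272; cumulative 71128. Total 71128.
Difference: |17040 − 71128| = 54088.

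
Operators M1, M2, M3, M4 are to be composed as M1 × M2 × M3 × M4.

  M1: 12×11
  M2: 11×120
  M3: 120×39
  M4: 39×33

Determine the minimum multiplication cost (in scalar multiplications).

Adjacent pairs: M1M2 = 12·11·120 = 15840; M2M3 = 11·120·39 = 51480; M3M4 = 120·39·33 = 154440.
Length 3: M1..M3: k=1: 0+51480+12·11·39=56628; k=2: 15840+0+12·120·39=72000 → min 56628 | M2..M4: k=2: 0+154440+11·120·33=198000; k=3: 51480+0+11·39·33=65637 → min 65637.
Length 4: M1..M4: k=1: 0+65637+12·11·33=69993; k=2: 15840+154440+12·120·33=217800; k=3: 56628+0+12·39·33=72072 → min 69993.
Optimal order: (M1 × ((M2 × M3) × M4)) with cost 69993.

69993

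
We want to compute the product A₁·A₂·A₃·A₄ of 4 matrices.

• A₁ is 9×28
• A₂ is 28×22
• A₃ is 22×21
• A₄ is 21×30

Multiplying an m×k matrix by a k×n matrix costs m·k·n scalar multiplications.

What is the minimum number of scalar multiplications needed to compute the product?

Adjacent pairs: A₁A₂ = 9·28·22 = 5544; A₂A₃ = 28·22·21 = 12936; A₃A₄ = 22·21·30 = 13860.
Length 3: A₁..A₃: k=1: 0+12936+9·28·21=18228; k=2: 5544+0+9·22·21=9702 → min 9702 | A₂..A₄: k=2: 0+13860+28·22·30=32340; k=3: 12936+0+28·21·30=30576 → min 30576.
Length 4: A₁..A₄: k=1: 0+30576+9·28·30=38136; k=2: 5544+13860+9·22·30=25344; k=3: 9702+0+9·21·30=15372 → min 15372.
Optimal order: (((A₁·A₂)·A₃)·A₄) with cost 15372.

15372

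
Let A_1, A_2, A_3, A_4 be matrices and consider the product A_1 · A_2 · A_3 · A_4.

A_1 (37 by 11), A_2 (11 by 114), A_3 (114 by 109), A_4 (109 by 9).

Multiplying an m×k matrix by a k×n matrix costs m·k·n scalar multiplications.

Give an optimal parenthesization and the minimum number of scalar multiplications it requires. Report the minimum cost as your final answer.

126783

Adjacent pairs: A_1A_2 = 37·11·114 = 46398; A_2A_3 = 11·114·109 = 136686; A_3A_4 = 114·109·9 = 111834.
Length 3: A_1..A_3: k=1: 0+136686+37·11·109=181049; k=2: 46398+0+37·114·109=506160 → min 181049 | A_2..A_4: k=2: 0+111834+11·114·9=123120; k=3: 136686+0+11·109·9=147477 → min 123120.
Length 4: A_1..A_4: k=1: 0+123120+37·11·9=126783; k=2: 46398+111834+37·114·9=196194; k=3: 181049+0+37·109·9=217346 → min 126783.
Optimal parenthesization: (A_1 · (A_2 · (A_3 · A_4))) with cost 126783.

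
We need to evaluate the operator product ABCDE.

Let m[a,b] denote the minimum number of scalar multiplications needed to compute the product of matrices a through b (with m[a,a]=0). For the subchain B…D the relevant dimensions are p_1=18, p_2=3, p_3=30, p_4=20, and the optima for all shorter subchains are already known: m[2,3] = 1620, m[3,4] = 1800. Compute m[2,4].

m[2,4] = min over k∈[2,3] of m[2,k]+m[k+1,4]+p_{1}·p_k·p_{4}.
k=2: 0 + 1800 + 18·3·20 = 2880; k=3: 1620 + 0 + 18·30·20 = 12420.
Minimum: 2880 at k=2.

2880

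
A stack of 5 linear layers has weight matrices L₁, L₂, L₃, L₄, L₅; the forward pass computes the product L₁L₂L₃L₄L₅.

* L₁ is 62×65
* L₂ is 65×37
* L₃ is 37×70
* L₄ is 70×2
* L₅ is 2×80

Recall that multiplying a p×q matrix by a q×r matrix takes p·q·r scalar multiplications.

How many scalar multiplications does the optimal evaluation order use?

27970

Adjacent pairs: L₁L₂ = 62·65·37 = 149110; L₂L₃ = 65·37·70 = 168350; L₃L₄ = 37·70·2 = 5180; L₄L₅ = 70·2·80 = 11200.
Length 3: L₁..L₃: k=1: 0+168350+62·65·70=450450; k=2: 149110+0+62·37·70=309690 → min 309690 | L₂..L₄: k=2: 0+5180+65·37·2=9990; k=3: 168350+0+65·70·2=177450 → min 9990 | L₃..L₅: k=3: 0+11200+37·70·80=218400; k=4: 5180+0+37·2·80=11100 → min 11100.
Length 4: L₁..L₄: k=1: 0+9990+62·65·2=18050; k=2: 149110+5180+62·37·2=158878; k=3: 309690+0+62·70·2=318370 → min 18050 | L₂..L₅: k=2: 0+11100+65·37·80=203500; k=3: 168350+11200+65·70·80=543550; k=4: 9990+0+65·2·80=20390 → min 20390.
Length 5: L₁..L₅: k=1: 0+20390+62·65·80=342790; k=2: 149110+11100+62·37·80=343730; k=3: 309690+11200+62·70·80=668090; k=4: 18050+0+62·2·80=27970 → min 27970.
Optimal order: ((L₁(L₂(L₃L₄)))L₅) with cost 27970.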